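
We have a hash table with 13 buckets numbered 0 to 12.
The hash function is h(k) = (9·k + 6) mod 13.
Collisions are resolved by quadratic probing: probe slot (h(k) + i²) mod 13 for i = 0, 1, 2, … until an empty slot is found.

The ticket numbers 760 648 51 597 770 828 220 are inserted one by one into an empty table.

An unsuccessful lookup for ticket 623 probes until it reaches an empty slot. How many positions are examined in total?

Insert 760: h=8, slot 8 empty -> index 8.
Insert 648: h=1, slot 1 empty -> index 1.
Insert 51: h=10, slot 10 empty -> index 10.
Insert 597: h=10, slot 10 occupied -> index 11.
Insert 770: h=7, slot 7 empty -> index 7.
Insert 828: h=9, slot 9 empty -> index 9.
Insert 220: h=10, slots 10,11,1 occupied -> index 6.
Table: [—, 648, —, —, —, —, 220, 770, 760, 828, 51, 597, —]
Lookup 623: h=10, probe 10,11,1,6,0 → slot 0 empty, not found.

5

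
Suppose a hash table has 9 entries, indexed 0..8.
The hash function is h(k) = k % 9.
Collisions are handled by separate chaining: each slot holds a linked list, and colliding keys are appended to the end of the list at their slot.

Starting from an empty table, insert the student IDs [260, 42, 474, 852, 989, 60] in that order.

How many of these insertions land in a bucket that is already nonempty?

4

Insert 260: h=8, bucket 8 empty -> new chain.
Insert 42: h=6, bucket 6 empty -> new chain.
Insert 474: h=6, bucket 6 nonempty -> append to chain.
Insert 852: h=6, bucket 6 nonempty -> append to chain.
Insert 989: h=8, bucket 8 nonempty -> append to chain.
Insert 60: h=6, bucket 6 nonempty -> append to chain.
Final buckets:
0: ∅
1: ∅
2: ∅
3: ∅
4: ∅
5: ∅
6: 42 -> 474 -> 852 -> 60
7: ∅
8: 260 -> 989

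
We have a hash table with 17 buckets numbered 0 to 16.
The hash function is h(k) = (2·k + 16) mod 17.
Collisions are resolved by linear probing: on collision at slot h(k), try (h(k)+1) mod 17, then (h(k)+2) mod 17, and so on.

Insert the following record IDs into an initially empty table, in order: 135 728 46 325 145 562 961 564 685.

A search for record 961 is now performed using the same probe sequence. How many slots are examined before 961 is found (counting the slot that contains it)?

3

135: h=14 => slot 14
728: h=10 => slot 10
46: h=6 => slot 6
325: h=3 => slot 3
145: h=0 => slot 0
562: h=1 => slot 1
961: h=0, probe 0,1,2 => slot 2
564: h=5 => slot 5
685: h=9 => slot 9
Table: [145, 562, 961, 325, ., 564, 46, ., ., 685, 728, ., ., ., 135, ., .]
Lookup 961: h=0, probe 0,1,2 → found at 2.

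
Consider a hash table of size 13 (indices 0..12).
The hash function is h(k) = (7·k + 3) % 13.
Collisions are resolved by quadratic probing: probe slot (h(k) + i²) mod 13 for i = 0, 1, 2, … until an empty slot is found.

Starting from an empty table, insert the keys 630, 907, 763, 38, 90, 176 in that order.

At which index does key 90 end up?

10

630 hashes to 6; slot 6 is free → place at 6.
907 hashes to 8; slot 8 is free → place at 8.
763 hashes to 1; slot 1 is free → place at 1.
38 hashes to 9; slot 9 is free → place at 9.
90 hashes to 9; 9 taken → place at 10.
176 hashes to 0; slot 0 is free → place at 0.
Table: [176, 763, -, -, -, -, 630, -, 907, 38, 90, -, -]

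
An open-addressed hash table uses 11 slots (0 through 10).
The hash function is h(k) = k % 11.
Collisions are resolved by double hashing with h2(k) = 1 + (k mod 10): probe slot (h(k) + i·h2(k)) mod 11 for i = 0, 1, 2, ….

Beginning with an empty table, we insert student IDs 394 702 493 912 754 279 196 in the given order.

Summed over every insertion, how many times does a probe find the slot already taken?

3

Insert 394: h=9, slot 9 empty -> index 9.
Insert 702: h=9, h2=3, slot 9 occupied -> index 1.
Insert 493: h=9, h2=4, slot 9 occupied -> index 2.
Insert 912: h=10, slot 10 empty -> index 10.
Insert 754: h=6, slot 6 empty -> index 6.
Insert 279: h=4, slot 4 empty -> index 4.
Insert 196: h=9, h2=7, slot 9 occupied -> index 5.
Table: [_, 702, 493, _, 279, 196, 754, _, _, 394, 912]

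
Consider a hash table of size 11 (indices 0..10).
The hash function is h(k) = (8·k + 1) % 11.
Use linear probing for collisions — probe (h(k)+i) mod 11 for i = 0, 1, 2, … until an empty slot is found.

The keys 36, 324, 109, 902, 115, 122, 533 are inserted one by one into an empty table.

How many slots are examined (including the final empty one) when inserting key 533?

4

36: h=3 => slot 3
324: h=8 => slot 8
109: h=4 => slot 4
902: h=1 => slot 1
115: h=8, probe 8,9 => slot 9
122: h=9, probe 9,10 => slot 10
533: h=8, probe 8,9,10,0 => slot 0
Table: [533, 902, ., 36, 109, ., ., ., 324, 115, 122]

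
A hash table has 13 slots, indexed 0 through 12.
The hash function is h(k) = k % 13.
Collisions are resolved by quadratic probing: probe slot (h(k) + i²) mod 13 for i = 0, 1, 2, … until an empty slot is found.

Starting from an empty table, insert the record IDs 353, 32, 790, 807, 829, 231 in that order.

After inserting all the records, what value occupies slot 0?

231

353: h=2 -> slot 2
32: h=6 -> slot 6
790: h=10 -> slot 10
807: h=1 -> slot 1
829: h=10, probe 10,11 -> slot 11
231: h=10, probe 10,11,1,6,0 -> slot 0
Table: [231, 807, 353, _, _, _, 32, _, _, _, 790, 829, _]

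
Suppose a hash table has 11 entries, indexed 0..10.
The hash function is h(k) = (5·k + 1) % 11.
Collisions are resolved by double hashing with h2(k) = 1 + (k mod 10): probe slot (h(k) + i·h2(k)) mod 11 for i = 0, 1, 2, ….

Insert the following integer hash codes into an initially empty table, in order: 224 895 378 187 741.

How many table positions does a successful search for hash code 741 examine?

224 hashes to 10; slot 10 is free → place at 10.
895 hashes to 10, h2=6; 10 taken → place at 5.
378 hashes to 10, h2=9; 10 taken → place at 8.
187 hashes to 1; slot 1 is free → place at 1.
741 hashes to 10, h2=2; 10,1 taken → place at 3.
Table: [-, 187, -, 741, -, 895, -, -, 378, -, 224]
Lookup 741: h=10, h2=2, probe 10,1,3 → found at 3.

3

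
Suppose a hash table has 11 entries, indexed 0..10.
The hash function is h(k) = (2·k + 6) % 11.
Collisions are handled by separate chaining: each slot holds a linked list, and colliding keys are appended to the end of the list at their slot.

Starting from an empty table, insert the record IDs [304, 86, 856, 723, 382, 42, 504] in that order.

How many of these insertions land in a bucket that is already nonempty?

Insert 304: h=9, bucket 9 empty -> new chain.
Insert 86: h=2, bucket 2 empty -> new chain.
Insert 856: h=2, bucket 2 nonempty -> append to chain.
Insert 723: h=0, bucket 0 empty -> new chain.
Insert 382: h=0, bucket 0 nonempty -> append to chain.
Insert 42: h=2, bucket 2 nonempty -> append to chain.
Insert 504: h=2, bucket 2 nonempty -> append to chain.
Final buckets:
0: 723 -> 382
1: -
2: 86 -> 856 -> 42 -> 504
3: -
4: -
5: -
6: -
7: -
8: -
9: 304
10: -

4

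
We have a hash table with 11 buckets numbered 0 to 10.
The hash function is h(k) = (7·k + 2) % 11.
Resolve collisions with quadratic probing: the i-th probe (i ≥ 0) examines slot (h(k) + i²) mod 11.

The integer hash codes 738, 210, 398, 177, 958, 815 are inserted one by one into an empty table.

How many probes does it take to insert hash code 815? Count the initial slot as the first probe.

738: h=9 => slot 9
210: h=9, probe 9,10 => slot 10
398: h=5 => slot 5
177: h=9, probe 9,10,2 => slot 2
958: h=9, probe 9,10,2,7 => slot 7
815: h=9, probe 9,10,2,7,3 => slot 3
Table: [-, -, 177, 815, -, 398, -, 958, -, 738, 210]

5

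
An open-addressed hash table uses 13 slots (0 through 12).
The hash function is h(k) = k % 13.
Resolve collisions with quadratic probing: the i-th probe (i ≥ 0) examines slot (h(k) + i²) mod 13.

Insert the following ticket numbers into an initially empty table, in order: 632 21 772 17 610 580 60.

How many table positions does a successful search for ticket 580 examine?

Insert 632: h=8, slot 8 empty -> index 8.
Insert 21: h=8, slot 8 occupied -> index 9.
Insert 772: h=5, slot 5 empty -> index 5.
Insert 17: h=4, slot 4 empty -> index 4.
Insert 610: h=12, slot 12 empty -> index 12.
Insert 580: h=8, slots 8,9,12,4 occupied -> index 11.
Insert 60: h=8, slots 8,9,12,4,11 occupied -> index 7.
Table: [_, _, _, _, 17, 772, _, 60, 632, 21, _, 580, 610]
Lookup 580: h=8, probe 8,9,12,4,11 → found at 11.

5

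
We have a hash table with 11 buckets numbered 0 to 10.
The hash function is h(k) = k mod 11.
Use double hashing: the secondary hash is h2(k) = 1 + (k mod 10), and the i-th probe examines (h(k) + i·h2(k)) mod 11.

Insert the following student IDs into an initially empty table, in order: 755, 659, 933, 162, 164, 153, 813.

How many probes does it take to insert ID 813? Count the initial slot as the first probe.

4

Insert 755: h=7, slot 7 empty => index 7.
Insert 659: h=10, slot 10 empty => index 10.
Insert 933: h=9, slot 9 empty => index 9.
Insert 162: h=8, slot 8 empty => index 8.
Insert 164: h=10, h2=5, slot 10 occupied => index 4.
Insert 153: h=10, h2=4, slot 10 occupied => index 3.
Insert 813: h=10, h2=4, slots 10,3,7 occupied => index 0.
Table: [813, _, _, 153, 164, _, _, 755, 162, 933, 659]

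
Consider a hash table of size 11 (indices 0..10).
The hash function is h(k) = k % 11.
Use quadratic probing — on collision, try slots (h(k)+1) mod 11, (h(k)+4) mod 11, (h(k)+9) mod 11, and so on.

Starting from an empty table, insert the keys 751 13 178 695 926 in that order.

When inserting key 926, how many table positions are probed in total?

751 hashes to 3; slot 3 is free => place at 3.
13 hashes to 2; slot 2 is free => place at 2.
178 hashes to 2; 2,3 taken => place at 6.
695 hashes to 2; 2,3,6 taken => place at 0.
926 hashes to 2; 2,3,6,0 taken => place at 7.
Table: [695, _, 13, 751, _, _, 178, 926, _, _, _]

5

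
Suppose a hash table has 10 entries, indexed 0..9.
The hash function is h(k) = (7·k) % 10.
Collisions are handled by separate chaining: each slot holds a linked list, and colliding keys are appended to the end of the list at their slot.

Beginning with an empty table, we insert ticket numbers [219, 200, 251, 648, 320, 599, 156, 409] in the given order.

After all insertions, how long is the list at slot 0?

2

Insert 219: h=3, bucket 3 empty → new chain.
Insert 200: h=0, bucket 0 empty → new chain.
Insert 251: h=7, bucket 7 empty → new chain.
Insert 648: h=6, bucket 6 empty → new chain.
Insert 320: h=0, bucket 0 nonempty → append to chain.
Insert 599: h=3, bucket 3 nonempty → append to chain.
Insert 156: h=2, bucket 2 empty → new chain.
Insert 409: h=3, bucket 3 nonempty → append to chain.
Final buckets:
0: 200 -> 320
1: _
2: 156
3: 219 -> 599 -> 409
4: _
5: _
6: 648
7: 251
8: _
9: _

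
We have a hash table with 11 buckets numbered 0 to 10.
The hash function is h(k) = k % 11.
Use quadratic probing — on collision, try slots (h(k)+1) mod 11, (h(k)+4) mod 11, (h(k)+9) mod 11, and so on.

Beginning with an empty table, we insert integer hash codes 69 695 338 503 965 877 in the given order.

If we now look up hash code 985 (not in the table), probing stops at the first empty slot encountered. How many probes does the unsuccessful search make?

Insert 69: h=3, slot 3 empty → index 3.
Insert 695: h=2, slot 2 empty → index 2.
Insert 338: h=8, slot 8 empty → index 8.
Insert 503: h=8, slot 8 occupied → index 9.
Insert 965: h=8, slots 8,9 occupied → index 1.
Insert 877: h=8, slots 8,9,1 occupied → index 6.
Table: [∅, 965, 695, 69, ∅, ∅, 877, ∅, 338, 503, ∅]
Lookup 985: h=6, probe 6,7 → slot 7 empty, not found.

2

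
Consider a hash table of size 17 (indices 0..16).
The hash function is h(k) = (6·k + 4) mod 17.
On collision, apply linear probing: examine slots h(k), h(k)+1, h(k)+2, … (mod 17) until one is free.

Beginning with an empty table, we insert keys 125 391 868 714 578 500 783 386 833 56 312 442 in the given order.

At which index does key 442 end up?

125 hashes to 6; slot 6 is free => place at 6.
391 hashes to 4; slot 4 is free => place at 4.
868 hashes to 10; slot 10 is free => place at 10.
714 hashes to 4; 4 taken => place at 5.
578 hashes to 4; 4,5,6 taken => place at 7.
500 hashes to 12; slot 12 is free => place at 12.
783 hashes to 10; 10 taken => place at 11.
386 hashes to 8; slot 8 is free => place at 8.
833 hashes to 4; 4,5,6,7,8 taken => place at 9.
56 hashes to 0; slot 0 is free => place at 0.
312 hashes to 6; 6,7,8,9,10,11,12 taken => place at 13.
442 hashes to 4; 4,5,6,7,8,9,10,11,12,13 taken => place at 14.
Table: [56, ∅, ∅, ∅, 391, 714, 125, 578, 386, 833, 868, 783, 500, 312, 442, ∅, ∅]

14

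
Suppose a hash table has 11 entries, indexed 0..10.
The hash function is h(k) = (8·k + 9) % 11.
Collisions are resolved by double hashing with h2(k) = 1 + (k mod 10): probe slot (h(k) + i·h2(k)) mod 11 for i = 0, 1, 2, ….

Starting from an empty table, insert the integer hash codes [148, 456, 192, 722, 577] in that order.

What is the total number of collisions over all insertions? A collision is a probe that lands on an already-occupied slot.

148: h=5 → slot 5
456: h=5, h2=7, probe 5,1 → slot 1
192: h=5, h2=3, probe 5,8 → slot 8
722: h=10 → slot 10
577: h=5, h2=8, probe 5,2 → slot 2
Table: [-, 456, 577, -, -, 148, -, -, 192, -, 722]

3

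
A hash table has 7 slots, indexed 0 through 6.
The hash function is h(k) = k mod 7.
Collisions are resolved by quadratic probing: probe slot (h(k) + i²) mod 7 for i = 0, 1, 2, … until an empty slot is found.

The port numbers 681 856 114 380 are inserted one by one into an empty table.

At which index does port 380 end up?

4

Insert 681: h=2, slot 2 empty => index 2.
Insert 856: h=2, slot 2 occupied => index 3.
Insert 114: h=2, slots 2,3 occupied => index 6.
Insert 380: h=2, slots 2,3,6 occupied => index 4.
Table: [., ., 681, 856, 380, ., 114]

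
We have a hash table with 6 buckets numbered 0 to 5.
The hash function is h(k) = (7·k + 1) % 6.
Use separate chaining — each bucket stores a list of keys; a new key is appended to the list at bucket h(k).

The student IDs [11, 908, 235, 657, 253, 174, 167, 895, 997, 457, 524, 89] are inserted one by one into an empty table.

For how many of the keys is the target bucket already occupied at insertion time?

Insert 11: h=0, bucket 0 empty -> new chain.
Insert 908: h=3, bucket 3 empty -> new chain.
Insert 235: h=2, bucket 2 empty -> new chain.
Insert 657: h=4, bucket 4 empty -> new chain.
Insert 253: h=2, bucket 2 nonempty -> append to chain.
Insert 174: h=1, bucket 1 empty -> new chain.
Insert 167: h=0, bucket 0 nonempty -> append to chain.
Insert 895: h=2, bucket 2 nonempty -> append to chain.
Insert 997: h=2, bucket 2 nonempty -> append to chain.
Insert 457: h=2, bucket 2 nonempty -> append to chain.
Insert 524: h=3, bucket 3 nonempty -> append to chain.
Insert 89: h=0, bucket 0 nonempty -> append to chain.
Final buckets:
0: 11 -> 167 -> 89
1: 174
2: 235 -> 253 -> 895 -> 997 -> 457
3: 908 -> 524
4: 657
5: .

7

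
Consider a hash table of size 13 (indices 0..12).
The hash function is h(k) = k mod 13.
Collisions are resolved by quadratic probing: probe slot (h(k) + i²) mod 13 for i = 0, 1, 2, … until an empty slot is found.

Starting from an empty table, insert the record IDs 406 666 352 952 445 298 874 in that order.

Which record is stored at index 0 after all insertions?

298

406 hashes to 3; slot 3 is free -> place at 3.
666 hashes to 3; 3 taken -> place at 4.
352 hashes to 1; slot 1 is free -> place at 1.
952 hashes to 3; 3,4 taken -> place at 7.
445 hashes to 3; 3,4,7 taken -> place at 12.
298 hashes to 12; 12 taken -> place at 0.
874 hashes to 3; 3,4,7,12 taken -> place at 6.
Table: [298, 352, _, 406, 666, _, 874, 952, _, _, _, _, 445]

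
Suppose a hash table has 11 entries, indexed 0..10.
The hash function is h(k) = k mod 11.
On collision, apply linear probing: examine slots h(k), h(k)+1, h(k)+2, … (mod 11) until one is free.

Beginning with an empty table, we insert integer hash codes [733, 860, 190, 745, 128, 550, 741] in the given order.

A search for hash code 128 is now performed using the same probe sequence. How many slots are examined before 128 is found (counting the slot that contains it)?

3

Insert 733: h=7, slot 7 empty → index 7.
Insert 860: h=2, slot 2 empty → index 2.
Insert 190: h=3, slot 3 empty → index 3.
Insert 745: h=8, slot 8 empty → index 8.
Insert 128: h=7, slots 7,8 occupied → index 9.
Insert 550: h=0, slot 0 empty → index 0.
Insert 741: h=4, slot 4 empty → index 4.
Table: [550, ., 860, 190, 741, ., ., 733, 745, 128, .]
Lookup 128: h=7, probe 7,8,9 → found at 9.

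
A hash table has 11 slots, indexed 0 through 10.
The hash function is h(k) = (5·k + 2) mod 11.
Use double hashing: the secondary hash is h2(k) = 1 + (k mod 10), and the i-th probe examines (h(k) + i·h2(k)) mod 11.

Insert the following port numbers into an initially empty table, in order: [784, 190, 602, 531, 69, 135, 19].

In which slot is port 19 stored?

784: h=6 → slot 6
190: h=6, h2=1, probe 6,7 → slot 7
602: h=9 → slot 9
531: h=6, h2=2, probe 6,8 → slot 8
69: h=6, h2=10, probe 6,5 → slot 5
135: h=6, h2=6, probe 6,1 → slot 1
19: h=9, h2=10, probe 9,8,7,6,5,4 → slot 4
Table: [∅, 135, ∅, ∅, 19, 69, 784, 190, 531, 602, ∅]

4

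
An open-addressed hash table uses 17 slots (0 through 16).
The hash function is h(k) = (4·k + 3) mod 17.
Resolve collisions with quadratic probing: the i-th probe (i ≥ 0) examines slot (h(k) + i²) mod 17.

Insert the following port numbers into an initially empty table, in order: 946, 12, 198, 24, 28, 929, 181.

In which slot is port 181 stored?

946: h=13 → slot 13
12: h=0 → slot 0
198: h=13, probe 13,14 → slot 14
24: h=14, probe 14,15 → slot 15
28: h=13, probe 13,14,0,5 → slot 5
929: h=13, probe 13,14,0,5,12 → slot 12
181: h=13, probe 13,14,0,5,12,4 → slot 4
Table: [12, ., ., ., 181, 28, ., ., ., ., ., ., 929, 946, 198, 24, .]

4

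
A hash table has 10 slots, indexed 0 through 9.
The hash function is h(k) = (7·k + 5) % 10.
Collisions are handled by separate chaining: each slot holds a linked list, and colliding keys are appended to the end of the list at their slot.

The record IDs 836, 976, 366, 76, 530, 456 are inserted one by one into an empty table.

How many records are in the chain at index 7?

5

Insert 836: h=7, bucket 7 empty → new chain.
Insert 976: h=7, bucket 7 nonempty → append to chain.
Insert 366: h=7, bucket 7 nonempty → append to chain.
Insert 76: h=7, bucket 7 nonempty → append to chain.
Insert 530: h=5, bucket 5 empty → new chain.
Insert 456: h=7, bucket 7 nonempty → append to chain.
Final buckets:
0: -
1: -
2: -
3: -
4: -
5: 530
6: -
7: 836 -> 976 -> 366 -> 76 -> 456
8: -
9: -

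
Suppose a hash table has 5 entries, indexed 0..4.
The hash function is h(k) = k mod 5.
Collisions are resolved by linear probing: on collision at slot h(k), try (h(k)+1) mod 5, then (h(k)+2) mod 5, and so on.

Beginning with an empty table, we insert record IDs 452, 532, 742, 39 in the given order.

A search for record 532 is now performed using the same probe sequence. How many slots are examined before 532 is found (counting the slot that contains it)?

2

Insert 452: h=2, slot 2 empty => index 2.
Insert 532: h=2, slot 2 occupied => index 3.
Insert 742: h=2, slots 2,3 occupied => index 4.
Insert 39: h=4, slot 4 occupied => index 0.
Table: [39, ∅, 452, 532, 742]
Lookup 532: h=2, probe 2,3 → found at 3.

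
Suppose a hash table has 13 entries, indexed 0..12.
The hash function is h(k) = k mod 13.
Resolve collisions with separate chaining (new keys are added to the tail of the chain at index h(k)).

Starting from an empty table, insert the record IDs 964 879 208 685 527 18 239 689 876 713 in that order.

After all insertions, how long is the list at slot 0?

2

Insert 964: h=2, bucket 2 empty -> new chain.
Insert 879: h=8, bucket 8 empty -> new chain.
Insert 208: h=0, bucket 0 empty -> new chain.
Insert 685: h=9, bucket 9 empty -> new chain.
Insert 527: h=7, bucket 7 empty -> new chain.
Insert 18: h=5, bucket 5 empty -> new chain.
Insert 239: h=5, bucket 5 nonempty -> append to chain.
Insert 689: h=0, bucket 0 nonempty -> append to chain.
Insert 876: h=5, bucket 5 nonempty -> append to chain.
Insert 713: h=11, bucket 11 empty -> new chain.
Final buckets:
0: 208 -> 689
1: ∅
2: 964
3: ∅
4: ∅
5: 18 -> 239 -> 876
6: ∅
7: 527
8: 879
9: 685
10: ∅
11: 713
12: ∅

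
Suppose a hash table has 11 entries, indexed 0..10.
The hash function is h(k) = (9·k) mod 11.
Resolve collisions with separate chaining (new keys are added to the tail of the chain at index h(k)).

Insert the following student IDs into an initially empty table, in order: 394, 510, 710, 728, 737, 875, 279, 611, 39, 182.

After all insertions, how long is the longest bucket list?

394 -> bucket 4
510 -> bucket 3
710 -> bucket 10
728 -> bucket 7
737 -> bucket 0
875 -> bucket 10 (collision)
279 -> bucket 3 (collision)
611 -> bucket 10 (collision)
39 -> bucket 10 (collision)
182 -> bucket 10 (collision)
Final buckets:
0: 737
1: .
2: .
3: 510 -> 279
4: 394
5: .
6: .
7: 728
8: .
9: .
10: 710 -> 875 -> 611 -> 39 -> 182

5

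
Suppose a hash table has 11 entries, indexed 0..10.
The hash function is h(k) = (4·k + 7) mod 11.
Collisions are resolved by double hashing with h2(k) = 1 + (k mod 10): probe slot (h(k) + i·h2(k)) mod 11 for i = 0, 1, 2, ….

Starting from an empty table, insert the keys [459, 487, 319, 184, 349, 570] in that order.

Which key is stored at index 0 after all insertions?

184

459 hashes to 6; slot 6 is free -> place at 6.
487 hashes to 8; slot 8 is free -> place at 8.
319 hashes to 7; slot 7 is free -> place at 7.
184 hashes to 6, h2=5; 6 taken -> place at 0.
349 hashes to 6, h2=10; 6 taken -> place at 5.
570 hashes to 10; slot 10 is free -> place at 10.
Table: [184, _, _, _, _, 349, 459, 319, 487, _, 570]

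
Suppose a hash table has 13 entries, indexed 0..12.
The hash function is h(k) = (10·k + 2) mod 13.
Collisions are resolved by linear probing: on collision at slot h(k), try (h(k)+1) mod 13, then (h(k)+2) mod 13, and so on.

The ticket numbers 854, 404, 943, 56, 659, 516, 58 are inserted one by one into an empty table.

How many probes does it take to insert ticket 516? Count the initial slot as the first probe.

4

854 hashes to 1; slot 1 is free => place at 1.
404 hashes to 12; slot 12 is free => place at 12.
943 hashes to 7; slot 7 is free => place at 7.
56 hashes to 3; slot 3 is free => place at 3.
659 hashes to 1; 1 taken => place at 2.
516 hashes to 1; 1,2,3 taken => place at 4.
58 hashes to 10; slot 10 is free => place at 10.
Table: [-, 854, 659, 56, 516, -, -, 943, -, -, 58, -, 404]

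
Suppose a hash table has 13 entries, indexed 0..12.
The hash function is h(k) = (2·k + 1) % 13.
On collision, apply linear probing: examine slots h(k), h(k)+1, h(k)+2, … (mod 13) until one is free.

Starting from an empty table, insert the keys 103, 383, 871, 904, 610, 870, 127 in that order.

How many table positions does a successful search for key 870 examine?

103 hashes to 12; slot 12 is free -> place at 12.
383 hashes to 0; slot 0 is free -> place at 0.
871 hashes to 1; slot 1 is free -> place at 1.
904 hashes to 2; slot 2 is free -> place at 2.
610 hashes to 12; 12,0,1,2 taken -> place at 3.
870 hashes to 12; 12,0,1,2,3 taken -> place at 4.
127 hashes to 8; slot 8 is free -> place at 8.
Table: [383, 871, 904, 610, 870, _, _, _, 127, _, _, _, 103]
Lookup 870: h=12, probe 12,0,1,2,3,4 → found at 4.

6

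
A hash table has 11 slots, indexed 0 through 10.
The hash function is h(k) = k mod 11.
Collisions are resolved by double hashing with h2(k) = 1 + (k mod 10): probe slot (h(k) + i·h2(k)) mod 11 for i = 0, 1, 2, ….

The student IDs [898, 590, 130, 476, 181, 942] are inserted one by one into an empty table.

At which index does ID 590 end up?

Insert 898: h=7, slot 7 empty -> index 7.
Insert 590: h=7, h2=1, slot 7 occupied -> index 8.
Insert 130: h=9, slot 9 empty -> index 9.
Insert 476: h=3, slot 3 empty -> index 3.
Insert 181: h=5, slot 5 empty -> index 5.
Insert 942: h=7, h2=3, slot 7 occupied -> index 10.
Table: [., ., ., 476, ., 181, ., 898, 590, 130, 942]

8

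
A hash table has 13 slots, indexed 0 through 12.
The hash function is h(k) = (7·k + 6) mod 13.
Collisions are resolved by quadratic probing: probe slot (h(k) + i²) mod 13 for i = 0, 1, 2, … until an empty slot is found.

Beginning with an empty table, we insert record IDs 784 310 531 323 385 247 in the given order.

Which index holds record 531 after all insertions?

6

784 hashes to 8; slot 8 is free => place at 8.
310 hashes to 5; slot 5 is free => place at 5.
531 hashes to 5; 5 taken => place at 6.
323 hashes to 5; 5,6 taken => place at 9.
385 hashes to 10; slot 10 is free => place at 10.
247 hashes to 6; 6 taken => place at 7.
Table: [., ., ., ., ., 310, 531, 247, 784, 323, 385, ., .]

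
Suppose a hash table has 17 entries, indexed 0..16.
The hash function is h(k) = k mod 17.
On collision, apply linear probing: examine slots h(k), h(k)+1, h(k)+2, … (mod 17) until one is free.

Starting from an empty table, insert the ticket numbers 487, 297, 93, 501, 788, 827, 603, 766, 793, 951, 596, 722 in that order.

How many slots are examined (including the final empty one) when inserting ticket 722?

487 hashes to 11; slot 11 is free => place at 11.
297 hashes to 8; slot 8 is free => place at 8.
93 hashes to 8; 8 taken => place at 9.
501 hashes to 8; 8,9 taken => place at 10.
788 hashes to 6; slot 6 is free => place at 6.
827 hashes to 11; 11 taken => place at 12.
603 hashes to 8; 8,9,10,11,12 taken => place at 13.
766 hashes to 1; slot 1 is free => place at 1.
793 hashes to 11; 11,12,13 taken => place at 14.
951 hashes to 16; slot 16 is free => place at 16.
596 hashes to 1; 1 taken => place at 2.
722 hashes to 8; 8,9,10,11,12,13,14 taken => place at 15.
Table: [-, 766, 596, -, -, -, 788, -, 297, 93, 501, 487, 827, 603, 793, 722, 951]

8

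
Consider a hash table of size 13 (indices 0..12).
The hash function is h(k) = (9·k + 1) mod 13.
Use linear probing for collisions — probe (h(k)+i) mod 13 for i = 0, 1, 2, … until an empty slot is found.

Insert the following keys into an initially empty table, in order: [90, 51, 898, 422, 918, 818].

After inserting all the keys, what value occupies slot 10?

898

90: h=5 -> slot 5
51: h=5, probe 5,6 -> slot 6
898: h=10 -> slot 10
422: h=3 -> slot 3
918: h=8 -> slot 8
818: h=5, probe 5,6,7 -> slot 7
Table: [—, —, —, 422, —, 90, 51, 818, 918, —, 898, —, —]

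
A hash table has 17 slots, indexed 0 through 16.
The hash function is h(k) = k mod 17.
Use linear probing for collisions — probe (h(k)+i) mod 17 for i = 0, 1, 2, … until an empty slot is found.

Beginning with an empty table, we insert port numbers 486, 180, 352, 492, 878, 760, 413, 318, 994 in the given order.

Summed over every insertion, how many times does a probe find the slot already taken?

8

486: h=10 → slot 10
180: h=10, probe 10,11 → slot 11
352: h=12 → slot 12
492: h=16 → slot 16
878: h=11, probe 11,12,13 → slot 13
760: h=12, probe 12,13,14 → slot 14
413: h=5 → slot 5
318: h=12, probe 12,13,14,15 → slot 15
994: h=8 → slot 8
Table: [-, -, -, -, -, 413, -, -, 994, -, 486, 180, 352, 878, 760, 318, 492]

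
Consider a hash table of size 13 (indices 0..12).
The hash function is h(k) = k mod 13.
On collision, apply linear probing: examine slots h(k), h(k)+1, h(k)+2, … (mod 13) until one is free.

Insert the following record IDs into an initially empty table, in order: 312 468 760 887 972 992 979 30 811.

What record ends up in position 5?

979

312 hashes to 0; slot 0 is free => place at 0.
468 hashes to 0; 0 taken => place at 1.
760 hashes to 6; slot 6 is free => place at 6.
887 hashes to 3; slot 3 is free => place at 3.
972 hashes to 10; slot 10 is free => place at 10.
992 hashes to 4; slot 4 is free => place at 4.
979 hashes to 4; 4 taken => place at 5.
30 hashes to 4; 4,5,6 taken => place at 7.
811 hashes to 5; 5,6,7 taken => place at 8.
Table: [312, 468, -, 887, 992, 979, 760, 30, 811, -, 972, -, -]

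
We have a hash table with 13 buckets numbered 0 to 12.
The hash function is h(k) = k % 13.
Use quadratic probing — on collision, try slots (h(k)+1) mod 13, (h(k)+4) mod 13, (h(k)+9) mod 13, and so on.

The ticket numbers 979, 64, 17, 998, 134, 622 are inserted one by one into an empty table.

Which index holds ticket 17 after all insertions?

Insert 979: h=4, slot 4 empty => index 4.
Insert 64: h=12, slot 12 empty => index 12.
Insert 17: h=4, slot 4 occupied => index 5.
Insert 998: h=10, slot 10 empty => index 10.
Insert 134: h=4, slots 4,5 occupied => index 8.
Insert 622: h=11, slot 11 empty => index 11.
Table: [., ., ., ., 979, 17, ., ., 134, ., 998, 622, 64]

5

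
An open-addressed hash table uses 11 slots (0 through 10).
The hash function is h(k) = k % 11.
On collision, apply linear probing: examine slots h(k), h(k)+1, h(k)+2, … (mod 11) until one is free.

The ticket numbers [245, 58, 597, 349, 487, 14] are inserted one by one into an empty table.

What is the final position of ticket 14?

7

Insert 245: h=3, slot 3 empty -> index 3.
Insert 58: h=3, slot 3 occupied -> index 4.
Insert 597: h=3, slots 3,4 occupied -> index 5.
Insert 349: h=8, slot 8 empty -> index 8.
Insert 487: h=3, slots 3,4,5 occupied -> index 6.
Insert 14: h=3, slots 3,4,5,6 occupied -> index 7.
Table: [-, -, -, 245, 58, 597, 487, 14, 349, -, -]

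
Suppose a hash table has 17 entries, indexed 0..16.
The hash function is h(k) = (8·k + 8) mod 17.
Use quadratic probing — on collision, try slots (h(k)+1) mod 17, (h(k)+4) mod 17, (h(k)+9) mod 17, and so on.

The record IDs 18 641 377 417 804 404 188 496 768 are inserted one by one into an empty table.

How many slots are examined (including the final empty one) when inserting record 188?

2

Insert 18: h=16, slot 16 empty -> index 16.
Insert 641: h=2, slot 2 empty -> index 2.
Insert 377: h=15, slot 15 empty -> index 15.
Insert 417: h=12, slot 12 empty -> index 12.
Insert 804: h=14, slot 14 empty -> index 14.
Insert 404: h=10, slot 10 empty -> index 10.
Insert 188: h=16, slot 16 occupied -> index 0.
Insert 496: h=15, slots 15,16,2 occupied -> index 7.
Insert 768: h=15, slots 15,16,2,7,14 occupied -> index 6.
Table: [188, _, 641, _, _, _, 768, 496, _, _, 404, _, 417, _, 804, 377, 18]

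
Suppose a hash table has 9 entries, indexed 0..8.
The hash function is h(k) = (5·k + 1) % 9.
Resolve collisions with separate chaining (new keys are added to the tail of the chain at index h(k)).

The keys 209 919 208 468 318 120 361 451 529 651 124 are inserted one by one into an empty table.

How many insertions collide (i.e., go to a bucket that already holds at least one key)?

6

209 -> bucket 2
919 -> bucket 6
208 -> bucket 6 (collision)
468 -> bucket 1
318 -> bucket 7
120 -> bucket 7 (collision)
361 -> bucket 6 (collision)
451 -> bucket 6 (collision)
529 -> bucket 0
651 -> bucket 7 (collision)
124 -> bucket 0 (collision)
Final buckets:
0: 529 -> 124
1: 468
2: 209
3: .
4: .
5: .
6: 919 -> 208 -> 361 -> 451
7: 318 -> 120 -> 651
8: .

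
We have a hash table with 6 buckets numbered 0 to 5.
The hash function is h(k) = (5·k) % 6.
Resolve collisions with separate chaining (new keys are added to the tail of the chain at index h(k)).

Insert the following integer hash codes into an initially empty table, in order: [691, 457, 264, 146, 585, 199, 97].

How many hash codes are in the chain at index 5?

4

691 -> bucket 5
457 -> bucket 5 (collision)
264 -> bucket 0
146 -> bucket 4
585 -> bucket 3
199 -> bucket 5 (collision)
97 -> bucket 5 (collision)
Final buckets:
0: 264
1: ∅
2: ∅
3: 585
4: 146
5: 691 -> 457 -> 199 -> 97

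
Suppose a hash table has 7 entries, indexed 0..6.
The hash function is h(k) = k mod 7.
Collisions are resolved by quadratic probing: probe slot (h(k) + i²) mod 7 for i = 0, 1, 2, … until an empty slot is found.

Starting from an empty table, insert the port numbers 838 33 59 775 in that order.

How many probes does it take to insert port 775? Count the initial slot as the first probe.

838 hashes to 5; slot 5 is free → place at 5.
33 hashes to 5; 5 taken → place at 6.
59 hashes to 3; slot 3 is free → place at 3.
775 hashes to 5; 5,6 taken → place at 2.
Table: [_, _, 775, 59, _, 838, 33]

3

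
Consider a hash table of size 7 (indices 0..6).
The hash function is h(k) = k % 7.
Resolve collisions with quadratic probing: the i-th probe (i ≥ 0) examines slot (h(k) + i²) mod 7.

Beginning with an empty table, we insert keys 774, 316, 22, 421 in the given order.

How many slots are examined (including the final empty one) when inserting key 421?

Insert 774: h=4, slot 4 empty -> index 4.
Insert 316: h=1, slot 1 empty -> index 1.
Insert 22: h=1, slot 1 occupied -> index 2.
Insert 421: h=1, slots 1,2 occupied -> index 5.
Table: [∅, 316, 22, ∅, 774, 421, ∅]

3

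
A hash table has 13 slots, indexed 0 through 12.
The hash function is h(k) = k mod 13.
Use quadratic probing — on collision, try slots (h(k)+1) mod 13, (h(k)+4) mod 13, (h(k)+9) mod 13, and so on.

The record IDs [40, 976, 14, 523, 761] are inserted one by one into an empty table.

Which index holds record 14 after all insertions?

40 hashes to 1; slot 1 is free -> place at 1.
976 hashes to 1; 1 taken -> place at 2.
14 hashes to 1; 1,2 taken -> place at 5.
523 hashes to 3; slot 3 is free -> place at 3.
761 hashes to 7; slot 7 is free -> place at 7.
Table: [-, 40, 976, 523, -, 14, -, 761, -, -, -, -, -]

5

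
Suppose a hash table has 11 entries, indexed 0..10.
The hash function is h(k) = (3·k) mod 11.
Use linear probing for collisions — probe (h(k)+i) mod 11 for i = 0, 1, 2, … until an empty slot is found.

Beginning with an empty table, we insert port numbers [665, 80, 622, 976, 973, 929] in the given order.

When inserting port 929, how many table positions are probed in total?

3

Insert 665: h=4, slot 4 empty => index 4.
Insert 80: h=9, slot 9 empty => index 9.
Insert 622: h=7, slot 7 empty => index 7.
Insert 976: h=2, slot 2 empty => index 2.
Insert 973: h=4, slot 4 occupied => index 5.
Insert 929: h=4, slots 4,5 occupied => index 6.
Table: [-, -, 976, -, 665, 973, 929, 622, -, 80, -]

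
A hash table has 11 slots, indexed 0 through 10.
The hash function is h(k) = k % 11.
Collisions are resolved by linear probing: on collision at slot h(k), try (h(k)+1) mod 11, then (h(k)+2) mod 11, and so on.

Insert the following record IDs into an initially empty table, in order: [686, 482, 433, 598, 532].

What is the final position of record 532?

686 hashes to 4; slot 4 is free → place at 4.
482 hashes to 9; slot 9 is free → place at 9.
433 hashes to 4; 4 taken → place at 5.
598 hashes to 4; 4,5 taken → place at 6.
532 hashes to 4; 4,5,6 taken → place at 7.
Table: [_, _, _, _, 686, 433, 598, 532, _, 482, _]

7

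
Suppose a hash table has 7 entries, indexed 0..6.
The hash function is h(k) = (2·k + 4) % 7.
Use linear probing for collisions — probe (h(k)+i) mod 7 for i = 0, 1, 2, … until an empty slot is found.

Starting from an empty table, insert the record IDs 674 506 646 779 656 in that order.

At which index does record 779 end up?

4

674 hashes to 1; slot 1 is free => place at 1.
506 hashes to 1; 1 taken => place at 2.
646 hashes to 1; 1,2 taken => place at 3.
779 hashes to 1; 1,2,3 taken => place at 4.
656 hashes to 0; slot 0 is free => place at 0.
Table: [656, 674, 506, 646, 779, —, —]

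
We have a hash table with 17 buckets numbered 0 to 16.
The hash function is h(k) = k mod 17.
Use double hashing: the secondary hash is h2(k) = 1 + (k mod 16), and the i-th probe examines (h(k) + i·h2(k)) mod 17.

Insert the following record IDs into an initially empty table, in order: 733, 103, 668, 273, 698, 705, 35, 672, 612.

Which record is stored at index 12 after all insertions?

698

733: h=2 → slot 2
103: h=1 → slot 1
668: h=5 → slot 5
273: h=1, h2=2, probe 1,3 → slot 3
698: h=1, h2=11, probe 1,12 → slot 12
705: h=8 → slot 8
35: h=1, h2=4, probe 1,5,9 → slot 9
672: h=9, h2=1, probe 9,10 → slot 10
612: h=0 → slot 0
Table: [612, 103, 733, 273, ., 668, ., ., 705, 35, 672, ., 698, ., ., ., .]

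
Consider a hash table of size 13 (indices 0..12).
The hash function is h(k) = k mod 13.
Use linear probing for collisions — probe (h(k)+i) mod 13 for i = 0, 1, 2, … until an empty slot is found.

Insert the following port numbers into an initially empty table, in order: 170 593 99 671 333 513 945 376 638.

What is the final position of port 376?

0

170: h=1 => slot 1
593: h=8 => slot 8
99: h=8, probe 8,9 => slot 9
671: h=8, probe 8,9,10 => slot 10
333: h=8, probe 8,9,10,11 => slot 11
513: h=6 => slot 6
945: h=9, probe 9,10,11,12 => slot 12
376: h=12, probe 12,0 => slot 0
638: h=1, probe 1,2 => slot 2
Table: [376, 170, 638, ., ., ., 513, ., 593, 99, 671, 333, 945]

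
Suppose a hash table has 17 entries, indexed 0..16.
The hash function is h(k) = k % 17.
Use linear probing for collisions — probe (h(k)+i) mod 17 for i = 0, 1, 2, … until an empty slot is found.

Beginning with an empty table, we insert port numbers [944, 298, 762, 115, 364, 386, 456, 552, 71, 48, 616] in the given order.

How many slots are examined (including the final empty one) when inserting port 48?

3

Insert 944: h=9, slot 9 empty → index 9.
Insert 298: h=9, slot 9 occupied → index 10.
Insert 762: h=14, slot 14 empty → index 14.
Insert 115: h=13, slot 13 empty → index 13.
Insert 364: h=7, slot 7 empty → index 7.
Insert 386: h=12, slot 12 empty → index 12.
Insert 456: h=14, slot 14 occupied → index 15.
Insert 552: h=8, slot 8 empty → index 8.
Insert 71: h=3, slot 3 empty → index 3.
Insert 48: h=14, slots 14,15 occupied → index 16.
Insert 616: h=4, slot 4 empty → index 4.
Table: [-, -, -, 71, 616, -, -, 364, 552, 944, 298, -, 386, 115, 762, 456, 48]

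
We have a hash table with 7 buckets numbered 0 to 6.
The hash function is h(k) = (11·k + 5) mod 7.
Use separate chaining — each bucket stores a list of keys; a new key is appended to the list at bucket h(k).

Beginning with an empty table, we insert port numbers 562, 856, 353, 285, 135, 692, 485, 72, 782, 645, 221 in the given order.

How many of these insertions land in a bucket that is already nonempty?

5

Insert 562: h=6, bucket 6 empty -> new chain.
Insert 856: h=6, bucket 6 nonempty -> append to chain.
Insert 353: h=3, bucket 3 empty -> new chain.
Insert 285: h=4, bucket 4 empty -> new chain.
Insert 135: h=6, bucket 6 nonempty -> append to chain.
Insert 692: h=1, bucket 1 empty -> new chain.
Insert 485: h=6, bucket 6 nonempty -> append to chain.
Insert 72: h=6, bucket 6 nonempty -> append to chain.
Insert 782: h=4, bucket 4 nonempty -> append to chain.
Insert 645: h=2, bucket 2 empty -> new chain.
Insert 221: h=0, bucket 0 empty -> new chain.
Final buckets:
0: 221
1: 692
2: 645
3: 353
4: 285 -> 782
5: —
6: 562 -> 856 -> 135 -> 485 -> 72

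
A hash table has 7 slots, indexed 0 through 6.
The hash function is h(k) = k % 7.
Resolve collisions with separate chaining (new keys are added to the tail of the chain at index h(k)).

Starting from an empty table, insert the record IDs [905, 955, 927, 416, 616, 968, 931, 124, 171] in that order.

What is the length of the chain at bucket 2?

2

Insert 905: h=2, bucket 2 empty -> new chain.
Insert 955: h=3, bucket 3 empty -> new chain.
Insert 927: h=3, bucket 3 nonempty -> append to chain.
Insert 416: h=3, bucket 3 nonempty -> append to chain.
Insert 616: h=0, bucket 0 empty -> new chain.
Insert 968: h=2, bucket 2 nonempty -> append to chain.
Insert 931: h=0, bucket 0 nonempty -> append to chain.
Insert 124: h=5, bucket 5 empty -> new chain.
Insert 171: h=3, bucket 3 nonempty -> append to chain.
Final buckets:
0: 616 -> 931
1: —
2: 905 -> 968
3: 955 -> 927 -> 416 -> 171
4: —
5: 124
6: —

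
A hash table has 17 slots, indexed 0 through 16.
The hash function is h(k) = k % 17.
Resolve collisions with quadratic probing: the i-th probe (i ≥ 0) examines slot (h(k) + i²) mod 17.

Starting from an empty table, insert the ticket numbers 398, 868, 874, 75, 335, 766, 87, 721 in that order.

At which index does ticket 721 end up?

16

Insert 398: h=7, slot 7 empty => index 7.
Insert 868: h=1, slot 1 empty => index 1.
Insert 874: h=7, slot 7 occupied => index 8.
Insert 75: h=7, slots 7,8 occupied => index 11.
Insert 335: h=12, slot 12 empty => index 12.
Insert 766: h=1, slot 1 occupied => index 2.
Insert 87: h=2, slot 2 occupied => index 3.
Insert 721: h=7, slots 7,8,11 occupied => index 16.
Table: [-, 868, 766, 87, -, -, -, 398, 874, -, -, 75, 335, -, -, -, 721]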